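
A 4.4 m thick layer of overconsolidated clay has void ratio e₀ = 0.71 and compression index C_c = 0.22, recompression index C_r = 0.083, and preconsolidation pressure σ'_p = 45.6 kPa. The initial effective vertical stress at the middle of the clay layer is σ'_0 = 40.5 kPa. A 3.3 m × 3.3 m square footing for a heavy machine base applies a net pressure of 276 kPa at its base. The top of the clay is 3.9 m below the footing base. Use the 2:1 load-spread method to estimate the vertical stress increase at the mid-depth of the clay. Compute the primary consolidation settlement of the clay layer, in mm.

S_c ≈ 132 mm

Mid-depth of clay below the footing base: z = 3.9 + 4.4/2 = 6.1 m.
Stress increase at mid-clay by the 2:1 spreading method:
Δσ = qBL/((B+z)(L+z)) = 276×3.3×3.3/((3.3+6.1)(3.3+6.1)) = 34.016 kPa
Final effective stress: σ'_f = 40.5 + 34.016 = 74.516 kPa.
σ'_f = 74.516 > σ'_p = 45.6 kPa, so the stress path crosses the preconsolidation pressure — recompression up to σ'_p, then virgin compression beyond:
S_c = H/(1+e₀)·[C_r·log₁₀(σ'_p/σ'_0) + C_c·log₁₀(σ'_f/σ'_p)]
    = 4.4/1.71 × [0.083×log₁₀(45.6/40.5) + 0.22×log₁₀(74.516/45.6)]
    = 2.5731 × [0.0042753 + 0.046923] = 0.1317 m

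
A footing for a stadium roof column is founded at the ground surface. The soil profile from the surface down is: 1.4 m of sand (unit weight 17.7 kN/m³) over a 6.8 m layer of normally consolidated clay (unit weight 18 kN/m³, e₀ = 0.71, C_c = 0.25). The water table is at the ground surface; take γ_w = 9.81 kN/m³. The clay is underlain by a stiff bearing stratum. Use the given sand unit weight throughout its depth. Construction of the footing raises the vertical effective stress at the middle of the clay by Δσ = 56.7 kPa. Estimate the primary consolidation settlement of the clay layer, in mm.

Mid-depth of clay below the ground surface: z = 1.4 + 6.8/2 = 4.8 m.
Total vertical stress at mid-clay: σ_v = 17.7×1.4 + 18×3.4 = 85.98 kPa.
Pore pressure: u = 9.81×(4.8 − 0) = 47.088 kPa.
Initial effective stress: σ'_0 = σ_v − u = 85.98 − 47.088 = 38.892 kPa.
Final effective stress: σ'_f = σ'_0 + Δσ = 38.892 + 56.7 = 95.592 kPa.
Normally consolidated clay, so the full stress increment lies on the virgin compression line:
S_c = C_c·H/(1+e₀)·log₁₀(σ'_f/σ'_0) = 0.25×6.8/(1+0.71)×log₁₀(95.592/38.892)
    = 0.99415 × 0.39056 = 0.3883 m

S_c ≈ 388 mm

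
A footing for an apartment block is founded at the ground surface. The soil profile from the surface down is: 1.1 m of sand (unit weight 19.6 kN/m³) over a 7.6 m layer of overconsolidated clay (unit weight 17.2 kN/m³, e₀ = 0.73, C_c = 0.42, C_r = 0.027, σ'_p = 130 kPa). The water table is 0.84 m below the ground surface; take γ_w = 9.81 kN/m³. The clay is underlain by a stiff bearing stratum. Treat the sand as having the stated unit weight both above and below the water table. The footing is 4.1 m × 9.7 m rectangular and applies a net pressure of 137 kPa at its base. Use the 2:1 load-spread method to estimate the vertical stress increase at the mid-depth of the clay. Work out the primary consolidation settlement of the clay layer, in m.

S_c ≈ 0.0325 m

Mid-depth of clay below the ground surface: z = 1.1 + 7.6/2 = 4.9 m.
Total vertical stress at mid-clay: σ_v = 19.6×1.1 + 17.2×3.8 = 86.92 kPa.
Pore pressure: u = 9.81×(4.9 − 0.84) = 39.829 kPa.
Initial effective stress: σ'_0 = σ_v − u = 86.92 − 39.829 = 47.091 kPa.
Stress increase at mid-clay by the 2:1 spreading method:
Δσ = qBL/((B+z)(L+z)) = 137×4.1×9.7/((4.1+4.9)(9.7+4.9)) = 41.465 kPa
Final effective stress: σ'_f = 47.091 + 41.465 = 88.556 kPa.
σ'_f = 88.556 ≤ σ'_p = 130 kPa, so the clay remains overconsolidated and only the recompression index applies:
S_c = C_r·H/(1+e₀)·log₁₀(σ'_f/σ'_0) = 0.027×7.6/1.73×log₁₀(88.556/47.091)
    = 0.11861 × 0.27428 = 0.03253 m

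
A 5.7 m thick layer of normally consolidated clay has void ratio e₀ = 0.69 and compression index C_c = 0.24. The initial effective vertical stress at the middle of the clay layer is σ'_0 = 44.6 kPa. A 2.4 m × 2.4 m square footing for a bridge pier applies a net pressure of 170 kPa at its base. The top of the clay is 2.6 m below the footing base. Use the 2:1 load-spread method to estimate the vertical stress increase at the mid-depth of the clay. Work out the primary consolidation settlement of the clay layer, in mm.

Mid-depth of clay below the footing base: z = 2.6 + 5.7/2 = 5.45 m.
Stress increase at mid-clay by the 2:1 spreading method:
Δσ = qBL/((B+z)(L+z)) = 170×2.4×2.4/((2.4+5.45)(2.4+5.45)) = 15.89 kPa
Final effective stress: σ'_f = σ'_0 + Δσ = 44.6 + 15.89 = 60.49 kPa.
Normally consolidated clay, so the full stress increment lies on the virgin compression line:
S_c = C_c·H/(1+e₀)·log₁₀(σ'_f/σ'_0) = 0.24×5.7/(1+0.69)×log₁₀(60.49/44.6)
    = 0.80947 × 0.13235 = 0.1071 m

S_c ≈ 107 mm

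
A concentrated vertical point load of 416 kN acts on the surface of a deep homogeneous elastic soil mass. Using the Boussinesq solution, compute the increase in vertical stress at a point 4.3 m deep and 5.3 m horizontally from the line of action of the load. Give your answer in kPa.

Δσ_z ≈ 1.07 kPa

Boussinesq vertical stress below a point load on an elastic half-space:
Δσ_z = 3P/(2πz²) · [1 + (r/z)²]^(−5/2)
r/z = 5.3/4.3 = 1.2326; [1+(r/z)²]^(−5/2) = 0.099276.
Δσ_z = 3×416/(2π×4.3²) × 0.099276 = 10.742 × 0.099276 = 1.066 kPa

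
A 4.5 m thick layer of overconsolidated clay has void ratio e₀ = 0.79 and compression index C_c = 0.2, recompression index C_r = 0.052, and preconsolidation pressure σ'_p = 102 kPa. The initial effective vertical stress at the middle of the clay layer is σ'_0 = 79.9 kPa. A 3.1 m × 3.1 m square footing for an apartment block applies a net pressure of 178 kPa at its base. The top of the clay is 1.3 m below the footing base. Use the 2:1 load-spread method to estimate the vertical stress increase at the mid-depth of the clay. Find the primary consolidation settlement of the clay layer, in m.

S_c ≈ 0.0468 m

Mid-depth of clay below the footing base: z = 1.3 + 4.5/2 = 3.55 m.
Stress increase at mid-clay by the 2:1 spreading method:
Δσ = qBL/((B+z)(L+z)) = 178×3.1×3.1/((3.1+3.55)(3.1+3.55)) = 38.681 kPa
Final effective stress: σ'_f = 79.9 + 38.681 = 118.58 kPa.
σ'_f = 118.58 > σ'_p = 102 kPa, so the stress path crosses the preconsolidation pressure — recompression up to σ'_p, then virgin compression beyond:
S_c = H/(1+e₀)·[C_r·log₁₀(σ'_p/σ'_0) + C_c·log₁₀(σ'_f/σ'_p)]
    = 4.5/1.79 × [0.052×log₁₀(102/79.9) + 0.2×log₁₀(118.58/102)]
    = 2.514 × [0.0055148 + 0.013082] = 0.04675 m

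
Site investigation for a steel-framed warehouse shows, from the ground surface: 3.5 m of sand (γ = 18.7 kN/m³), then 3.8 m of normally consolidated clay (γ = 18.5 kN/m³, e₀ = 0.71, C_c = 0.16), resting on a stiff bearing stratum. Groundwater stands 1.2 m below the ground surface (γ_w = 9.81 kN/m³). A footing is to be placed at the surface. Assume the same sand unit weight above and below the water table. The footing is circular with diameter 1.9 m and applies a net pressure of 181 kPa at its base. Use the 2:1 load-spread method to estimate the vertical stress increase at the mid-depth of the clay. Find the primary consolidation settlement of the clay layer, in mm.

S_c ≈ 29 mm

Mid-depth of clay below the ground surface: z = 3.5 + 3.8/2 = 5.4 m.
Total vertical stress at mid-clay: σ_v = 18.7×3.5 + 18.5×1.9 = 100.6 kPa.
Pore pressure: u = 9.81×(5.4 − 1.2) = 41.202 kPa.
Initial effective stress: σ'_0 = σ_v − u = 100.6 − 41.202 = 59.398 kPa.
Stress increase at mid-clay by the 2:1 spreading method:
Δσ ≈ qD²/(D+z)² = 181×1.9²/(1.9+5.4)² = 12.261 kPa
Final effective stress: σ'_f = σ'_0 + Δσ = 59.398 + 12.261 = 71.659 kPa.
Normally consolidated clay, so the full stress increment lies on the virgin compression line:
S_c = C_c·H/(1+e₀)·log₁₀(σ'_f/σ'_0) = 0.16×3.8/(1+0.71)×log₁₀(71.659/59.398)
    = 0.35556 × 0.081499 = 0.02898 m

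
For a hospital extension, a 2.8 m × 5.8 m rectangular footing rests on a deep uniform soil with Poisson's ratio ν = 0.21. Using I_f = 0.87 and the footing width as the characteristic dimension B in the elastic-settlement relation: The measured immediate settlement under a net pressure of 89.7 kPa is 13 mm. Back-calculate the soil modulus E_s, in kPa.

S_e = q·B·(1−ν²)/E_s · I_f  ⇒  E_s = q·B·(1−ν²)·I_f / S_e.
E_s = 89.7 × 2.8 × 0.9559 × 0.87 / 0.013 = 16070 kPa

E_s ≈ 16100 kPa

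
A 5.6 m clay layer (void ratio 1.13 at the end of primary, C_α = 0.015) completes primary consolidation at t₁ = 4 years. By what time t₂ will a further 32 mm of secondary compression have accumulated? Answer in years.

t₂ ≈ 25.9 years

S_s = C_α·H/(1+e_p)·log₁₀(t₂/t₁) ⇒ log₁₀(t₂/t₁) = S_s·(1+e_p)/(C_α·H).
log₁₀(t₂/t₁) = 0.032 × (1+1.13) / (0.015×5.6) = 0.8114
t₂ = t₁ × 10^0.8114 = 4 × 6.478 = 25.91 years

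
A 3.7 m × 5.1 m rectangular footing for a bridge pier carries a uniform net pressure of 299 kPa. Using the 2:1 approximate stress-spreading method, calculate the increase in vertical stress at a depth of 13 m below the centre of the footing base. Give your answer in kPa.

Δσ_z ≈ 18.7 kPa

By the 2:1 method the load spreads at 1 horizontal : 2 vertical, so at depth z the loaded area has grown by z in each plan dimension:
Δσ = qBL/((B+z)(L+z)) = 299×3.7×5.1/((3.7+13)(5.1+13)) = 18.666 kPa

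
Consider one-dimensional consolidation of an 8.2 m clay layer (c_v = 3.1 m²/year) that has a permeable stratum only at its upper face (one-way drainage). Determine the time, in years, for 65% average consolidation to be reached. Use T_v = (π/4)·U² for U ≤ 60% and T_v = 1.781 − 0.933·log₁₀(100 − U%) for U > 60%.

t ≈ 7.38 years

Drainage path length: H_d = H = 8.2 m (single drainage).
U > 60%: T_v = 1.781 − 0.933·log₁₀(100 − 65) = 0.34038.
t = T_v·H_d²/c_v = 0.34038×8.2²/3.1 = 7.383 years.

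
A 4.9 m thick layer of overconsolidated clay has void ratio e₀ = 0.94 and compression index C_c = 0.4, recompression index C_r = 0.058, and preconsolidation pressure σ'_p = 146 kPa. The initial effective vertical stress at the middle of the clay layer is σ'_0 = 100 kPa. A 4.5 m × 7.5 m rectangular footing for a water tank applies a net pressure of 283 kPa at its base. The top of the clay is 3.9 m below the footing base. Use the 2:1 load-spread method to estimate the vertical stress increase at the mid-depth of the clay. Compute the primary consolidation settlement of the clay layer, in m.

Mid-depth of clay below the footing base: z = 3.9 + 4.9/2 = 6.35 m.
Stress increase at mid-clay by the 2:1 spreading method:
Δσ = qBL/((B+z)(L+z)) = 283×4.5×7.5/((4.5+6.35)(7.5+6.35)) = 63.56 kPa
Final effective stress: σ'_f = 100 + 63.56 = 163.56 kPa.
σ'_f = 163.56 > σ'_p = 146 kPa, so the stress path crosses the preconsolidation pressure — recompression up to σ'_p, then virgin compression beyond:
S_c = H/(1+e₀)·[C_r·log₁₀(σ'_p/σ'_0) + C_c·log₁₀(σ'_f/σ'_p)]
    = 4.9/1.94 × [0.058×log₁₀(146/100) + 0.4×log₁₀(163.56/146)]
    = 2.5258 × [0.0095325 + 0.01973] = 0.07391 m

S_c ≈ 0.0739 m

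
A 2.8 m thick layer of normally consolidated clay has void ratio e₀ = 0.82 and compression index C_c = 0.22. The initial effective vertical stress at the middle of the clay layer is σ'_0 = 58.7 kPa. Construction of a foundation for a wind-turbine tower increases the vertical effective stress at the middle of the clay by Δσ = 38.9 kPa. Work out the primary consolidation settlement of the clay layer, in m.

S_c ≈ 0.0747 m

Final effective stress: σ'_f = σ'_0 + Δσ = 58.7 + 38.9 = 97.6 kPa.
Normally consolidated clay, so the full stress increment lies on the virgin compression line:
S_c = C_c·H/(1+e₀)·log₁₀(σ'_f/σ'_0) = 0.22×2.8/(1+0.82)×log₁₀(97.6/58.7)
    = 0.33846 × 0.22081 = 0.07474 m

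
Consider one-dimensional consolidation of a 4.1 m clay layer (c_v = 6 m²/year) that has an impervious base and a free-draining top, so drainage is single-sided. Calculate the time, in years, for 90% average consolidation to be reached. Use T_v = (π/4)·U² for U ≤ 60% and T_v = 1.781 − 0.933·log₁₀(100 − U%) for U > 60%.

Drainage path length: H_d = H = 4.1 m (single drainage).
U > 60%: T_v = 1.781 − 0.933·log₁₀(100 − 90) = 0.848.
t = T_v·H_d²/c_v = 0.848×4.1²/6 = 2.376 years.

t ≈ 2.38 years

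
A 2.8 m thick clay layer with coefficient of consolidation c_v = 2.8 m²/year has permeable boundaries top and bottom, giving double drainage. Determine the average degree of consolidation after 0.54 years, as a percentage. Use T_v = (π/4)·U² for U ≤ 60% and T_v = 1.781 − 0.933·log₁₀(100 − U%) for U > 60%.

U ≈ 87.9 %

Drainage path length: H_d = H/2 = 1.4 m (double drainage).
T_v = c_v·t/H_d² = 2.8×0.54/1.4² = 0.77143.
T_v = 0.77143 corresponds to the U > 60% branch:
U = 1 − 10^((1.781 − T_v)/0.933)/100 = 0.8792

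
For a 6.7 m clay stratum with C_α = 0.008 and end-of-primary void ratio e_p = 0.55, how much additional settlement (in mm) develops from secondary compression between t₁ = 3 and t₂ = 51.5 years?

S_s ≈ 42.7 mm

Secondary compression: S_s = C_α·H/(1+e_p)·log₁₀(t₂/t₁)
S_s = 0.008×6.7/(1+0.55)×log₁₀(51.5/3)
    = 0.03458 × 1.235 = 0.0427 m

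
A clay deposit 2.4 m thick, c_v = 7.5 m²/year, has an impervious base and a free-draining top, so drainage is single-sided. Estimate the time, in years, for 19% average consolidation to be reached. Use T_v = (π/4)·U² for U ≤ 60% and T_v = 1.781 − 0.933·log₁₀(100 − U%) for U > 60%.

t ≈ 0.0218 years

Drainage path length: H_d = H = 2.4 m (single drainage).
U ≤ 60%: T_v = (π/4)·U² = (π/4)×0.19² = 0.028353.
t = T_v·H_d²/c_v = 0.028353×2.4²/7.5 = 0.02178 years.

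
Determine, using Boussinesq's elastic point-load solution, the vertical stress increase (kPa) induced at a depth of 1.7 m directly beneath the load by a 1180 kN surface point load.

Δσ_z ≈ 195 kPa

Boussinesq vertical stress below a point load on an elastic half-space:
Δσ_z = 3P/(2πz²) · [1 + (r/z)²]^(−5/2)
r/z = 0/1.7 = 0; [1+(r/z)²]^(−5/2) = 1.
Δσ_z = 3×1180/(2π×1.7²) × 1 = 194.95 × 1 = 194.9 kPa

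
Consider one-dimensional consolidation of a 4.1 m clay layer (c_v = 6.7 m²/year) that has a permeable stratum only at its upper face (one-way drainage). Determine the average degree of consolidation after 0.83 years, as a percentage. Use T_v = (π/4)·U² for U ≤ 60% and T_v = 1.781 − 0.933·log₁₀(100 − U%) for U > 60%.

U ≈ 64.2 %

Drainage path length: H_d = H = 4.1 m (single drainage).
T_v = c_v·t/H_d² = 6.7×0.83/4.1² = 0.33081.
T_v = 0.33081 corresponds to the U > 60% branch:
U = 1 − 10^((1.781 − T_v)/0.933)/100 = 0.6416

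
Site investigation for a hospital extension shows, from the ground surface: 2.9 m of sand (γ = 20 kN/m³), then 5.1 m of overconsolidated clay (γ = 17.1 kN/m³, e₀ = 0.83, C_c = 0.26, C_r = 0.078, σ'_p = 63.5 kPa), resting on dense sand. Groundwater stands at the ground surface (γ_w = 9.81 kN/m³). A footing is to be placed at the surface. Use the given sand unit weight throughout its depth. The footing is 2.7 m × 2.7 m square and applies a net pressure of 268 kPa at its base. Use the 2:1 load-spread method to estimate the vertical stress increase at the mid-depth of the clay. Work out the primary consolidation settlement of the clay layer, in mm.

S_c ≈ 89.1 mm

Mid-depth of clay below the ground surface: z = 2.9 + 5.1/2 = 5.45 m.
Total vertical stress at mid-clay: σ_v = 20×2.9 + 17.1×2.55 = 101.61 kPa.
Pore pressure: u = 9.81×(5.45 − 0) = 53.465 kPa.
Initial effective stress: σ'_0 = σ_v − u = 101.61 − 53.465 = 48.145 kPa.
Stress increase at mid-clay by the 2:1 spreading method:
Δσ = qBL/((B+z)(L+z)) = 268×2.7×2.7/((2.7+5.45)(2.7+5.45)) = 29.414 kPa
Final effective stress: σ'_f = 48.145 + 29.414 = 77.559 kPa.
σ'_f = 77.559 > σ'_p = 63.5 kPa, so the stress path crosses the preconsolidation pressure — recompression up to σ'_p, then virgin compression beyond:
S_c = H/(1+e₀)·[C_r·log₁₀(σ'_p/σ'_0) + C_c·log₁₀(σ'_f/σ'_p)]
    = 5.1/1.83 × [0.078×log₁₀(63.5/48.145) + 0.26×log₁₀(77.559/63.5)]
    = 2.7869 × [0.0093774 + 0.022583] = 0.08907 m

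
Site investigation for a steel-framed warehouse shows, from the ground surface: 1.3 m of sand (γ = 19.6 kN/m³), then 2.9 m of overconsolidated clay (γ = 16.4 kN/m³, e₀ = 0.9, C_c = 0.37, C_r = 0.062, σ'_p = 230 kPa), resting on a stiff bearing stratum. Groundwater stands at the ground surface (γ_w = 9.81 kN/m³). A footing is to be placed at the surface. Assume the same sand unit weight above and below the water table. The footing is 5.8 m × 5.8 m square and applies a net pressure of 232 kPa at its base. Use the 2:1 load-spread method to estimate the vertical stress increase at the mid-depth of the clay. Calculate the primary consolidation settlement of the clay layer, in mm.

S_c ≈ 72.2 mm

Mid-depth of clay below the ground surface: z = 1.3 + 2.9/2 = 2.75 m.
Total vertical stress at mid-clay: σ_v = 19.6×1.3 + 16.4×1.45 = 49.26 kPa.
Pore pressure: u = 9.81×(2.75 − 0) = 26.978 kPa.
Initial effective stress: σ'_0 = σ_v − u = 49.26 − 26.978 = 22.282 kPa.
Stress increase at mid-clay by the 2:1 spreading method:
Δσ = qBL/((B+z)(L+z)) = 232×5.8×5.8/((5.8+2.75)(5.8+2.75)) = 106.76 kPa
Final effective stress: σ'_f = 22.282 + 106.76 = 129.04 kPa.
σ'_f = 129.04 ≤ σ'_p = 230 kPa, so the clay remains overconsolidated and only the recompression index applies:
S_c = C_r·H/(1+e₀)·log₁₀(σ'_f/σ'_0) = 0.062×2.9/1.9×log₁₀(129.04/22.282)
    = 0.094631 × 0.76277 = 0.07218 m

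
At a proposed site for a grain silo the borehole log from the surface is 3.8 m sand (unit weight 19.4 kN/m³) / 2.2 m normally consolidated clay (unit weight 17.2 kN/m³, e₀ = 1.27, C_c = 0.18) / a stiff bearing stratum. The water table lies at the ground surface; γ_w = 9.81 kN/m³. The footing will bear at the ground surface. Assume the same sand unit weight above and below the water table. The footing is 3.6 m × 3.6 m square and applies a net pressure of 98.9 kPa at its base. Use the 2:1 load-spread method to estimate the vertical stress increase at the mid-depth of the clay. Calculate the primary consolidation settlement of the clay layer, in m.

Mid-depth of clay below the ground surface: z = 3.8 + 2.2/2 = 4.9 m.
Total vertical stress at mid-clay: σ_v = 19.4×3.8 + 17.2×1.1 = 92.64 kPa.
Pore pressure: u = 9.81×(4.9 − 0) = 48.069 kPa.
Initial effective stress: σ'_0 = σ_v − u = 92.64 − 48.069 = 44.571 kPa.
Stress increase at mid-clay by the 2:1 spreading method:
Δσ = qBL/((B+z)(L+z)) = 98.9×3.6×3.6/((3.6+4.9)(3.6+4.9)) = 17.74 kPa
Final effective stress: σ'_f = σ'_0 + Δσ = 44.571 + 17.74 = 62.311 kPa.
Normally consolidated clay, so the full stress increment lies on the virgin compression line:
S_c = C_c·H/(1+e₀)·log₁₀(σ'_f/σ'_0) = 0.18×2.2/(1+1.27)×log₁₀(62.311/44.571)
    = 0.17445 × 0.14551 = 0.02538 m

S_c ≈ 0.0254 m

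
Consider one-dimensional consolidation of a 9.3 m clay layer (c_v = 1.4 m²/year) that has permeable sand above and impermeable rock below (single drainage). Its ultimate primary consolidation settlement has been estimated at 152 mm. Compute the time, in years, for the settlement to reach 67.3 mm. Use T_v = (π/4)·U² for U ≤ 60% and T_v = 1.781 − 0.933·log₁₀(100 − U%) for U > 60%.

Drainage path length: H_d = H = 9.3 m (single drainage).
U = S(t)/S_ult = 67.3/152 = 0.4428.
U ≤ 60%: T_v = (π/4)·U² = (π/4)×0.44276² = 0.15397.
t = T_v·H_d²/c_v = 0.15397×9.3²/1.4 = 9.512 years.

t ≈ 9.51 years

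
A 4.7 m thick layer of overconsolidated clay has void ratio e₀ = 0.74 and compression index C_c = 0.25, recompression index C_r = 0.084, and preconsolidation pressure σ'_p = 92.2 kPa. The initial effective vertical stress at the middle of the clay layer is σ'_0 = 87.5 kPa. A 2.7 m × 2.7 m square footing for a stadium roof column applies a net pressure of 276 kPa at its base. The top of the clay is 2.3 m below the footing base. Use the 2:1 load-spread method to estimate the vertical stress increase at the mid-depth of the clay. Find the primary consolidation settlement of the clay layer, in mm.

S_c ≈ 93.8 mm

Mid-depth of clay below the footing base: z = 2.3 + 4.7/2 = 4.65 m.
Stress increase at mid-clay by the 2:1 spreading method:
Δσ = qBL/((B+z)(L+z)) = 276×2.7×2.7/((2.7+4.65)(2.7+4.65)) = 37.244 kPa
Final effective stress: σ'_f = 87.5 + 37.244 = 124.74 kPa.
σ'_f = 124.74 > σ'_p = 92.2 kPa, so the stress path crosses the preconsolidation pressure — recompression up to σ'_p, then virgin compression beyond:
S_c = H/(1+e₀)·[C_r·log₁₀(σ'_p/σ'_0) + C_c·log₁₀(σ'_f/σ'_p)]
    = 4.7/1.74 × [0.084×log₁₀(92.2/87.5) + 0.25×log₁₀(124.74/92.2)]
    = 2.7011 × [0.0019087 + 0.032819] = 0.0938 m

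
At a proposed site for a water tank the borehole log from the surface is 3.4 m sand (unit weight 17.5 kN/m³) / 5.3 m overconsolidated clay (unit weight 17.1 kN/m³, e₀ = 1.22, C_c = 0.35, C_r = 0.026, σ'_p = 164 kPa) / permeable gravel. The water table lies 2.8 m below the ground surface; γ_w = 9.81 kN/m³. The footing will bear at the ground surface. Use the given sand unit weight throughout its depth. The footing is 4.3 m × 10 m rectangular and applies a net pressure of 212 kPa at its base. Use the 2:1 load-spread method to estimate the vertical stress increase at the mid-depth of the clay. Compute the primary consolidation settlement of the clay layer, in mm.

Mid-depth of clay below the ground surface: z = 3.4 + 5.3/2 = 6.05 m.
Total vertical stress at mid-clay: σ_v = 17.5×3.4 + 17.1×2.65 = 104.81 kPa.
Pore pressure: u = 9.81×(6.05 − 2.8) = 31.883 kPa.
Initial effective stress: σ'_0 = σ_v − u = 104.81 − 31.883 = 72.927 kPa.
Stress increase at mid-clay by the 2:1 spreading method:
Δσ = qBL/((B+z)(L+z)) = 212×4.3×10/((4.3+6.05)(10+6.05)) = 54.877 kPa
Final effective stress: σ'_f = 72.927 + 54.877 = 127.8 kPa.
σ'_f = 127.8 ≤ σ'_p = 164 kPa, so the clay remains overconsolidated and only the recompression index applies:
S_c = C_r·H/(1+e₀)·log₁₀(σ'_f/σ'_0) = 0.026×5.3/2.22×log₁₀(127.8/72.927)
    = 0.062072 × 0.24364 = 0.01512 m

S_c ≈ 15.1 mm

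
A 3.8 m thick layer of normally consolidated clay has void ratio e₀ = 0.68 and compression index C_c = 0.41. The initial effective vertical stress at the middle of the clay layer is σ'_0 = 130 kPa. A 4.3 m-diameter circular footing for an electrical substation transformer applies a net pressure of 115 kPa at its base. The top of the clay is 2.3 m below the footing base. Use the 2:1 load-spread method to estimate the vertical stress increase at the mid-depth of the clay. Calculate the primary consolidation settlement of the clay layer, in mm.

Mid-depth of clay below the footing base: z = 2.3 + 3.8/2 = 4.2 m.
Stress increase at mid-clay by the 2:1 spreading method:
Δσ ≈ qD²/(D+z)² = 115×4.3²/(4.3+4.2)² = 29.43 kPa
Final effective stress: σ'_f = σ'_0 + Δσ = 130 + 29.43 = 159.43 kPa.
Normally consolidated clay, so the full stress increment lies on the virgin compression line:
S_c = C_c·H/(1+e₀)·log₁₀(σ'_f/σ'_0) = 0.41×3.8/(1+0.68)×log₁₀(159.43/130)
    = 0.92738 × 0.088627 = 0.08219 m

S_c ≈ 82.2 mm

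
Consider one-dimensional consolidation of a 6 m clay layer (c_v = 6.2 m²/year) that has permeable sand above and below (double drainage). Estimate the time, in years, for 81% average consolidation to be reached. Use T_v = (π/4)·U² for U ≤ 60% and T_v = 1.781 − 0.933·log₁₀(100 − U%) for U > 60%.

Drainage path length: H_d = H/2 = 3 m (double drainage).
U > 60%: T_v = 1.781 − 0.933·log₁₀(100 − 81) = 0.58792.
t = T_v·H_d²/c_v = 0.58792×3²/6.2 = 0.8534 years.

t ≈ 0.853 years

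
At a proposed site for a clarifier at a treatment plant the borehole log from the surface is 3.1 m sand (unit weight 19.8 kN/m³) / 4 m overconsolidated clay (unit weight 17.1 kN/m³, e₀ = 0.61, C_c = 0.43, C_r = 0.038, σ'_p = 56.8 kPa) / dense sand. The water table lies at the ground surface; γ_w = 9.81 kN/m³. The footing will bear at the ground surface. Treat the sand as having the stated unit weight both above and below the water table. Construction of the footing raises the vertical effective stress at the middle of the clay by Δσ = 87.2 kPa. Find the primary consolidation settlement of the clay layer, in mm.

S_c ≈ 403 mm

Mid-depth of clay below the ground surface: z = 3.1 + 4/2 = 5.1 m.
Total vertical stress at mid-clay: σ_v = 19.8×3.1 + 17.1×2 = 95.58 kPa.
Pore pressure: u = 9.81×(5.1 − 0) = 50.031 kPa.
Initial effective stress: σ'_0 = σ_v − u = 95.58 − 50.031 = 45.549 kPa.
Final effective stress: σ'_f = 45.549 + 87.2 = 132.75 kPa.
σ'_f = 132.75 > σ'_p = 56.8 kPa, so the stress path crosses the preconsolidation pressure — recompression up to σ'_p, then virgin compression beyond:
S_c = H/(1+e₀)·[C_r·log₁₀(σ'_p/σ'_0) + C_c·log₁₀(σ'_f/σ'_p)]
    = 4/1.61 × [0.038×log₁₀(56.8/45.549) + 0.43×log₁₀(132.75/56.8)]
    = 2.4845 × [0.003643 + 0.15854] = 0.4029 m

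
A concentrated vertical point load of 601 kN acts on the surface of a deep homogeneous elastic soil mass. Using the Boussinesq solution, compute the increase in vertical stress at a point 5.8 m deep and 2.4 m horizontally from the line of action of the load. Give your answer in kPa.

Δσ_z ≈ 5.75 kPa

Boussinesq vertical stress below a point load on an elastic half-space:
Δσ_z = 3P/(2πz²) · [1 + (r/z)²]^(−5/2)
r/z = 2.4/5.8 = 0.41379; [1+(r/z)²]^(−5/2) = 0.6736.
Δσ_z = 3×601/(2π×5.8²) × 0.6736 = 8.5302 × 0.6736 = 5.746 kPa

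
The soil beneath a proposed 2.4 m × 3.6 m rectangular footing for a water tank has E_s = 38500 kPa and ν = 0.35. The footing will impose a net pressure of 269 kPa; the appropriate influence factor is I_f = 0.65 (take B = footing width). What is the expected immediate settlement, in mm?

Immediate (elastic) settlement: S_e = q·B·(1−ν²)/E_s · I_f.
S_e = 269 × 2.4 × (1 − 0.35²) / 38500 × 0.65
    = 269 × 2.4 × 0.8775 / 38500 × 0.65
    = 0.009565 m = 9.565 mm

S_e ≈ 9.56 mm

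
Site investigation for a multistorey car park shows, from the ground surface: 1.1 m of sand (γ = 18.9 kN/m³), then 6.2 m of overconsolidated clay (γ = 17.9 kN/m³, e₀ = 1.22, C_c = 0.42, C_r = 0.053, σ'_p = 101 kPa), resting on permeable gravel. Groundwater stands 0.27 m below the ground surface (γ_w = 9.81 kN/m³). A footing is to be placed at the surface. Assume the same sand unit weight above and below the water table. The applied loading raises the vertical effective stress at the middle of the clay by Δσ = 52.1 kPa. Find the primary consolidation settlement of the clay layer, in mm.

Mid-depth of clay below the ground surface: z = 1.1 + 6.2/2 = 4.2 m.
Total vertical stress at mid-clay: σ_v = 18.9×1.1 + 17.9×3.1 = 76.28 kPa.
Pore pressure: u = 9.81×(4.2 − 0.27) = 38.553 kPa.
Initial effective stress: σ'_0 = σ_v − u = 76.28 − 38.553 = 37.727 kPa.
Final effective stress: σ'_f = 37.727 + 52.1 = 89.827 kPa.
σ'_f = 89.827 ≤ σ'_p = 101 kPa, so the clay remains overconsolidated and only the recompression index applies:
S_c = C_r·H/(1+e₀)·log₁₀(σ'_f/σ'_0) = 0.053×6.2/2.22×log₁₀(89.827/37.727)
    = 0.14802 × 0.37675 = 0.05577 m

S_c ≈ 55.8 mm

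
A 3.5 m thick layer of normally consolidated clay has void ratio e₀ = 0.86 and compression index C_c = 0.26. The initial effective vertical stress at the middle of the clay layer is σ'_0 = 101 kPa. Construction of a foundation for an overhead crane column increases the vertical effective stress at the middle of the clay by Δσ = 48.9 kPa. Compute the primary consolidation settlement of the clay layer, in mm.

Final effective stress: σ'_f = σ'_0 + Δσ = 101 + 48.9 = 149.9 kPa.
Normally consolidated clay, so the full stress increment lies on the virgin compression line:
S_c = C_c·H/(1+e₀)·log₁₀(σ'_f/σ'_0) = 0.26×3.5/(1+0.86)×log₁₀(149.9/101)
    = 0.48925 × 0.17148 = 0.0839 m

S_c ≈ 83.9 mm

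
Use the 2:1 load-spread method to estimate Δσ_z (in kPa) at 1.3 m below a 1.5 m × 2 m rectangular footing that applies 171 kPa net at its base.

By the 2:1 method the load spreads at 1 horizontal : 2 vertical, so at depth z the loaded area has grown by z in each plan dimension:
Δσ = qBL/((B+z)(L+z)) = 171×1.5×2/((1.5+1.3)(2+1.3)) = 55.519 kPa

Δσ_z ≈ 55.5 kPa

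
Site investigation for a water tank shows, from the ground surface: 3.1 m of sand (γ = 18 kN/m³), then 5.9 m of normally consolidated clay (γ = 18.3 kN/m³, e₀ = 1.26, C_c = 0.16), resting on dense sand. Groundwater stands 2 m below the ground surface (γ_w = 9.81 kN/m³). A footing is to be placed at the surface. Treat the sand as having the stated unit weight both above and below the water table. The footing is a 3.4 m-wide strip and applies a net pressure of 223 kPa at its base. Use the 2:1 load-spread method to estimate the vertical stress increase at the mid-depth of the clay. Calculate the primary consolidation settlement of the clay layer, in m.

Mid-depth of clay below the ground surface: z = 3.1 + 5.9/2 = 6.05 m.
Total vertical stress at mid-clay: σ_v = 18×3.1 + 18.3×2.95 = 109.79 kPa.
Pore pressure: u = 9.81×(6.05 − 2) = 39.73 kPa.
Initial effective stress: σ'_0 = σ_v − u = 109.79 − 39.73 = 70.06 kPa.
Stress increase at mid-clay by the 2:1 spreading method:
Δσ = qB/(B+z) = 223×3.4/(3.4+6.05) = 80.233 kPa
Final effective stress: σ'_f = σ'_0 + Δσ = 70.06 + 80.233 = 150.29 kPa.
Normally consolidated clay, so the full stress increment lies on the virgin compression line:
S_c = C_c·H/(1+e₀)·log₁₀(σ'_f/σ'_0) = 0.16×5.9/(1+1.26)×log₁₀(150.29/70.06)
    = 0.4177 × 0.33146 = 0.1385 m

S_c ≈ 0.138 m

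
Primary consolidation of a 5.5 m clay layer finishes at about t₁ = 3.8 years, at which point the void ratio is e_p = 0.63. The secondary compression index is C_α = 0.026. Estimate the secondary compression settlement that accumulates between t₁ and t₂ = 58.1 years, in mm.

Secondary compression: S_s = C_α·H/(1+e_p)·log₁₀(t₂/t₁)
S_s = 0.026×5.5/(1+0.63)×log₁₀(58.1/3.8)
    = 0.08773 × 1.184 = 0.1039 m

S_s ≈ 104 mm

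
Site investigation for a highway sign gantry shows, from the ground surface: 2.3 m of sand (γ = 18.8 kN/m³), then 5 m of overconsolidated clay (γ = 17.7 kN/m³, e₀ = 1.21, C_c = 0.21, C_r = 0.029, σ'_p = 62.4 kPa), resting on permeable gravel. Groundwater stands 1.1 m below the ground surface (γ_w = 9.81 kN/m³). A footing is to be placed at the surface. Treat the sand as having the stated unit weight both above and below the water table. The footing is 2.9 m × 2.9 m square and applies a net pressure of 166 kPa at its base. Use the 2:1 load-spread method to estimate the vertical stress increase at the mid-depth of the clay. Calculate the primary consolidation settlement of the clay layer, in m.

S_c ≈ 0.0429 m

Mid-depth of clay below the ground surface: z = 2.3 + 5/2 = 4.8 m.
Total vertical stress at mid-clay: σ_v = 18.8×2.3 + 17.7×2.5 = 87.49 kPa.
Pore pressure: u = 9.81×(4.8 − 1.1) = 36.297 kPa.
Initial effective stress: σ'_0 = σ_v − u = 87.49 − 36.297 = 51.193 kPa.
Stress increase at mid-clay by the 2:1 spreading method:
Δσ = qBL/((B+z)(L+z)) = 166×2.9×2.9/((2.9+4.8)(2.9+4.8)) = 23.546 kPa
Final effective stress: σ'_f = 51.193 + 23.546 = 74.739 kPa.
σ'_f = 74.739 > σ'_p = 62.4 kPa, so the stress path crosses the preconsolidation pressure — recompression up to σ'_p, then virgin compression beyond:
S_c = H/(1+e₀)·[C_r·log₁₀(σ'_p/σ'_0) + C_c·log₁₀(σ'_f/σ'_p)]
    = 5/2.21 × [0.029×log₁₀(62.4/51.193) + 0.21×log₁₀(74.739/62.4)]
    = 2.2624 × [0.0024932 + 0.016456] = 0.04287 m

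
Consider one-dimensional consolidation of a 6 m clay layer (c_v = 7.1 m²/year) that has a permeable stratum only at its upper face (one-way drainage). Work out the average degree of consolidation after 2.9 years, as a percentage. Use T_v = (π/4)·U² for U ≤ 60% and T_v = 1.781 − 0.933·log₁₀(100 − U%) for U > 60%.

U ≈ 80.2 %

Drainage path length: H_d = H = 6 m (single drainage).
T_v = c_v·t/H_d² = 7.1×2.9/6² = 0.57194.
T_v = 0.57194 corresponds to the U > 60% branch:
U = 1 − 10^((1.781 − T_v)/0.933)/100 = 0.8024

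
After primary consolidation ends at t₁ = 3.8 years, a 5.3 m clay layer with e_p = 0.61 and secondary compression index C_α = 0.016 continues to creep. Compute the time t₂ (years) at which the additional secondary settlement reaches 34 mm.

t₂ ≈ 16.8 years

S_s = C_α·H/(1+e_p)·log₁₀(t₂/t₁) ⇒ log₁₀(t₂/t₁) = S_s·(1+e_p)/(C_α·H).
log₁₀(t₂/t₁) = 0.034 × (1+0.61) / (0.016×5.3) = 0.6455
t₂ = t₁ × 10^0.6455 = 3.8 × 4.421 = 16.8 years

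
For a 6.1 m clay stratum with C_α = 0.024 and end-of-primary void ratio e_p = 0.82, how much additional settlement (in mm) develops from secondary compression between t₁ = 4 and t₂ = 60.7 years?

S_s ≈ 95 mm

Secondary compression: S_s = C_α·H/(1+e_p)·log₁₀(t₂/t₁)
S_s = 0.024×6.1/(1+0.82)×log₁₀(60.7/4)
    = 0.08044 × 1.181 = 0.09501 m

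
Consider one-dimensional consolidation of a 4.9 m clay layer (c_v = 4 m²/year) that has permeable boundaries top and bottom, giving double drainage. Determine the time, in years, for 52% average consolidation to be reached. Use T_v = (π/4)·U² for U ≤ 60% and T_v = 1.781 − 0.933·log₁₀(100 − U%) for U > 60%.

t ≈ 0.319 years

Drainage path length: H_d = H/2 = 2.45 m (double drainage).
U ≤ 60%: T_v = (π/4)·U² = (π/4)×0.52² = 0.21237.
t = T_v·H_d²/c_v = 0.21237×2.45²/4 = 0.3187 years.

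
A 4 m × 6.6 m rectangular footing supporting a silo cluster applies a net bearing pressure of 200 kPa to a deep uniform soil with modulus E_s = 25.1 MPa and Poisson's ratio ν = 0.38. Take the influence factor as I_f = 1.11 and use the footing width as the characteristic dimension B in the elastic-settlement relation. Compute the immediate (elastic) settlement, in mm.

Immediate (elastic) settlement: S_e = q·B·(1−ν²)/E_s · I_f.
E_s = 25.1 MPa = 25100 kPa.
S_e = 200 × 4 × (1 − 0.38²) / 25100 × 1.11
    = 200 × 4 × 0.8556 / 25100 × 1.11
    = 0.03027 m = 30.27 mm

S_e ≈ 30.3 mm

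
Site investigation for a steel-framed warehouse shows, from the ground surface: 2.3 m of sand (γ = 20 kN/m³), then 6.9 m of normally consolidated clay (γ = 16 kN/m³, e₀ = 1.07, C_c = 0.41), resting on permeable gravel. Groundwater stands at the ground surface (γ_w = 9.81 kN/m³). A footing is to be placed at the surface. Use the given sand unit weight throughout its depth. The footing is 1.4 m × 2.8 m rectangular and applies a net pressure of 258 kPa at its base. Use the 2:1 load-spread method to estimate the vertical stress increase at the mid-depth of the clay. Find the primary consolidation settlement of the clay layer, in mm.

S_c ≈ 187 mm

Mid-depth of clay below the ground surface: z = 2.3 + 6.9/2 = 5.75 m.
Total vertical stress at mid-clay: σ_v = 20×2.3 + 16×3.45 = 101.2 kPa.
Pore pressure: u = 9.81×(5.75 − 0) = 56.408 kPa.
Initial effective stress: σ'_0 = σ_v − u = 101.2 − 56.408 = 44.792 kPa.
Stress increase at mid-clay by the 2:1 spreading method:
Δσ = qBL/((B+z)(L+z)) = 258×1.4×2.8/((1.4+5.75)(2.8+5.75)) = 16.544 kPa
Final effective stress: σ'_f = σ'_0 + Δσ = 44.792 + 16.544 = 61.336 kPa.
Normally consolidated clay, so the full stress increment lies on the virgin compression line:
S_c = C_c·H/(1+e₀)·log₁₀(σ'_f/σ'_0) = 0.41×6.9/(1+1.07)×log₁₀(61.336/44.792)
    = 1.3667 × 0.13651 = 0.1866 m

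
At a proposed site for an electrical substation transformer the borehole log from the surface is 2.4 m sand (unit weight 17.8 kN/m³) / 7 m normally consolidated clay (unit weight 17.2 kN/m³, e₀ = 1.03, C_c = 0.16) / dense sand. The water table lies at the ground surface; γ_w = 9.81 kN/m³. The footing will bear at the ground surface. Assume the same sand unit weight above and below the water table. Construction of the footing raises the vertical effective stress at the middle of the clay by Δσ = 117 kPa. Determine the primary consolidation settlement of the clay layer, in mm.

S_c ≈ 307 mm

Mid-depth of clay below the ground surface: z = 2.4 + 7/2 = 5.9 m.
Total vertical stress at mid-clay: σ_v = 17.8×2.4 + 17.2×3.5 = 102.92 kPa.
Pore pressure: u = 9.81×(5.9 − 0) = 57.879 kPa.
Initial effective stress: σ'_0 = σ_v − u = 102.92 − 57.879 = 45.041 kPa.
Final effective stress: σ'_f = σ'_0 + Δσ = 45.041 + 117 = 162.04 kPa.
Normally consolidated clay, so the full stress increment lies on the virgin compression line:
S_c = C_c·H/(1+e₀)·log₁₀(σ'_f/σ'_0) = 0.16×7/(1+1.03)×log₁₀(162.04/45.041)
    = 0.55172 × 0.55601 = 0.3068 m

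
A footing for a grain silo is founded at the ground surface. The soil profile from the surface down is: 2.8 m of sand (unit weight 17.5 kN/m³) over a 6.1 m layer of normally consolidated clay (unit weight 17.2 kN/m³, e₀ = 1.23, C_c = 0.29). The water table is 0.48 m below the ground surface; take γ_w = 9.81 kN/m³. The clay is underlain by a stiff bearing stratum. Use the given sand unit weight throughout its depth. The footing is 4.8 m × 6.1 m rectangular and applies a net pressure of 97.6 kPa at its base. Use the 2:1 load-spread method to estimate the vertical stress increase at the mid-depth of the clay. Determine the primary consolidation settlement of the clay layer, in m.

S_c ≈ 0.13 m

Mid-depth of clay below the ground surface: z = 2.8 + 6.1/2 = 5.85 m.
Total vertical stress at mid-clay: σ_v = 17.5×2.8 + 17.2×3.05 = 101.46 kPa.
Pore pressure: u = 9.81×(5.85 − 0.48) = 52.68 kPa.
Initial effective stress: σ'_0 = σ_v − u = 101.46 − 52.68 = 48.78 kPa.
Stress increase at mid-clay by the 2:1 spreading method:
Δσ = qBL/((B+z)(L+z)) = 97.6×4.8×6.1/((4.8+5.85)(6.1+5.85)) = 22.454 kPa
Final effective stress: σ'_f = σ'_0 + Δσ = 48.78 + 22.454 = 71.234 kPa.
Normally consolidated clay, so the full stress increment lies on the virgin compression line:
S_c = C_c·H/(1+e₀)·log₁₀(σ'_f/σ'_0) = 0.29×6.1/(1+1.23)×log₁₀(71.234/48.78)
    = 0.79327 × 0.16445 = 0.1305 m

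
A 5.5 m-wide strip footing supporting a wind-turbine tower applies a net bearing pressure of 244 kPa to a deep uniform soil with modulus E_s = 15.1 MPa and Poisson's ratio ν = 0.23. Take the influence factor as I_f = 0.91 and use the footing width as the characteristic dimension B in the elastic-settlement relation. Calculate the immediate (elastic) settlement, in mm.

Immediate (elastic) settlement: S_e = q·B·(1−ν²)/E_s · I_f.
E_s = 15.1 MPa = 15100 kPa.
S_e = 244 × 5.5 × (1 − 0.23²) / 15100 × 0.91
    = 244 × 5.5 × 0.9471 / 15100 × 0.91
    = 0.0766 m = 76.6 mm

S_e ≈ 76.6 mm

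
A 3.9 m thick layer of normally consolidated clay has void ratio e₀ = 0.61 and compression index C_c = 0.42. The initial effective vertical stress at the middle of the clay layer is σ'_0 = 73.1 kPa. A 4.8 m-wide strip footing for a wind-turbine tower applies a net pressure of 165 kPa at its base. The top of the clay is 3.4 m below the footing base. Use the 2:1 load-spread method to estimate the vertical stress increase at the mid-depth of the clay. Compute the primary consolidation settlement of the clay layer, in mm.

Mid-depth of clay below the footing base: z = 3.4 + 3.9/2 = 5.35 m.
Stress increase at mid-clay by the 2:1 spreading method:
Δσ = qB/(B+z) = 165×4.8/(4.8+5.35) = 78.03 kPa
Final effective stress: σ'_f = σ'_0 + Δσ = 73.1 + 78.03 = 151.13 kPa.
Normally consolidated clay, so the full stress increment lies on the virgin compression line:
S_c = C_c·H/(1+e₀)·log₁₀(σ'_f/σ'_0) = 0.42×3.9/(1+0.61)×log₁₀(151.13/73.1)
    = 1.0174 × 0.31543 = 0.3209 m

S_c ≈ 321 mm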